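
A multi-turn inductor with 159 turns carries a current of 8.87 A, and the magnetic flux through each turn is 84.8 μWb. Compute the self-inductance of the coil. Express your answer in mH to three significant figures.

Self-inductance is defined by L = NΦ_B/I (flux linkage over current).
L = (159)(8.480×10^-5 Wb)/(8.87 A) = 1.520×10^-3 H.

L ≈ 1.52 mH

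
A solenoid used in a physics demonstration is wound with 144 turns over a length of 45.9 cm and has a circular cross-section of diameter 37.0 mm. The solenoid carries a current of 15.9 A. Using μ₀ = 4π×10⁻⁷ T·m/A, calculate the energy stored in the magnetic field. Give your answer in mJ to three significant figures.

U ≈ 7.72 mJ

A = π(d/2)² = π(1.850×10^-2 m)² = 1.075×10^-3 m².
L = μ₀N²A/ℓ = (4π×10⁻⁷)(144)²(1.075×10^-3)/(0.459) = 6.104×10^-5 H.
U = ½LI² = ½(6.104×10^-5)(15.9)² = 7.716×10^-3 J.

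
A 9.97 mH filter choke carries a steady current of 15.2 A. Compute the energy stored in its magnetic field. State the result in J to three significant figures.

Stored magnetic energy: U = ½LI².
U = ½(9.970×10^-3 H)(15.2 A)² = 1.152 J.

U ≈ 1.15 J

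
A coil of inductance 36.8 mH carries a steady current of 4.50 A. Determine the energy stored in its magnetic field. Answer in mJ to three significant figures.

U ≈ 373 mJ

Stored magnetic energy: U = ½LI².
U = ½(3.680×10^-2 H)(4.50 A)² = 0.3726 J.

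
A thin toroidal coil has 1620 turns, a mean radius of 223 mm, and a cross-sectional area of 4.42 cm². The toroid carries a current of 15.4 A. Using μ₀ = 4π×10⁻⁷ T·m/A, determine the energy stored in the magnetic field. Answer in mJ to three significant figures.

L = μ₀N²A/(2πR) = (4π×10⁻⁷)(1620)²(4.420×10^-4)/(2π×0.223) = 1.040×10^-3 H.
U = ½LI² = ½(1.040×10^-3)(15.4)² = 0.1234 J.

U ≈ 123 mJ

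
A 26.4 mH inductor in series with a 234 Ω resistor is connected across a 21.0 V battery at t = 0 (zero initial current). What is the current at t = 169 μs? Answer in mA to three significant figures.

I ≈ 69.7 mA

τ = L/R = 2.640×10^-2/234 = 1.128×10^-4 s; final current I_∞ = ε/R = 21.0/234 = 8.974×10^-2 A.
I(t) = I_∞(1 − e^(−t/τ)) with t/τ = 1.498.
I = (8.974×10^-2)(1 − e^(−1.498)) = 6.968×10^-2 A.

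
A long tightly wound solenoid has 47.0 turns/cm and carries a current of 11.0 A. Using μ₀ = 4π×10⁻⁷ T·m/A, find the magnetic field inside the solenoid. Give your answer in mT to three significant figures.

Inside a long solenoid, B = μ₀nI.
B = (4π×10⁻⁷)(4.700×10^3 m⁻¹)(11.0 A) = 6.497×10^-2 T.

B ≈ 65.0 mT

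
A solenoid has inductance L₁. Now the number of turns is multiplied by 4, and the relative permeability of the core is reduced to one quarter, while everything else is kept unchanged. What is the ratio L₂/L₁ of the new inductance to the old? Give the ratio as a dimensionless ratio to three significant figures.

L₂/L₁ = 4.00

For a solenoid, L ∝ μᵣN²A/ℓ.
L₂/L₁ = (4)^2 × (0.25) = 4.00.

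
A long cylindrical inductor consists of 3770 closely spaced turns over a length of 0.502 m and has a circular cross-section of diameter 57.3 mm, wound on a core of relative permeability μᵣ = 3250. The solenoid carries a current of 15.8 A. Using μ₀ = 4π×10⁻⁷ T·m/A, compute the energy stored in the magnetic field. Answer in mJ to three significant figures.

A = π(d/2)² = π(2.865×10^-2 m)² = 2.579×10^-3 m².
L = μ₀μᵣN²A/ℓ = (4π×10⁻⁷)(3250)(3770)²(2.579×10^-3)/(0.502) = 298.2 H.
U = ½LI² = ½(298.2)(15.8)² = 3.722×10^4 J.

U ≈ 37200000 mJ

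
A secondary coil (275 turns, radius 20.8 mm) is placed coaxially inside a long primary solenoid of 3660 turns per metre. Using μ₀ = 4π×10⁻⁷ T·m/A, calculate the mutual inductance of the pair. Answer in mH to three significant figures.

M ≈ 1.72 mH

The outer solenoid produces a uniform field B₁ = μ₀n₁I₁ across the inner coil,
so the flux linkage is N₂Φ = N₂B₁A₂ = μ₀n₁N₂A₂·I₁, giving M = μ₀n₁N₂A₂.
A₂ = πr² = π(2.080×10^-2 m)² = 1.359×10^-3 m².
M = (4π×10⁻⁷)(3660)(275)(1.359×10^-3) = 1.719×10^-3 H.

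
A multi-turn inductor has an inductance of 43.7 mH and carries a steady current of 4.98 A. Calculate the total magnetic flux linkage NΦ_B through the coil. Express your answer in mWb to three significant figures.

NΦ_B ≈ 218 mWb

From L = NΦ_B/I, the flux linkage is NΦ_B = LI.
NΦ_B = (4.370×10^-2 H)(4.98 A) = 0.2176 Wb.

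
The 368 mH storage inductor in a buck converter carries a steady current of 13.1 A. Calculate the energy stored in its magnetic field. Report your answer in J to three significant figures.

U ≈ 31.6 J

Stored magnetic energy: U = ½LI².
U = ½(0.368 H)(13.1 A)² = 31.58 J.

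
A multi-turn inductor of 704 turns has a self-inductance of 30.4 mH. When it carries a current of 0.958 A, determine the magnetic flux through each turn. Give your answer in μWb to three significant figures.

Φ_B ≈ 41.4 μWb

From L = NΦ_B/I, the flux per turn is Φ_B = LI/N.
Φ_B = (3.040×10^-2 H)(0.958 A)/704 = 4.137×10^-5 Wb.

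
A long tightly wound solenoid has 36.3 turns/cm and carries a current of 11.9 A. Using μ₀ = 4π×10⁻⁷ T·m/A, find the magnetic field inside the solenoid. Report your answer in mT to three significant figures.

B ≈ 54.3 mT

Inside a long solenoid, B = μ₀nI.
B = (4π×10⁻⁷)(3.630×10^3 m⁻¹)(11.9 A) = 5.428×10^-2 T.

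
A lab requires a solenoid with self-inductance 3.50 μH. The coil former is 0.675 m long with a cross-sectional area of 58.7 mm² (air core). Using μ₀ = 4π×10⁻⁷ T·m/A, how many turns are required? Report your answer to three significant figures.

A = 58.7 mm² = 5.870×10^-5 m².
From L = μ₀N²A/ℓ, N = √(Lℓ / (μ₀A)).
N = √[(3.500×10^-6)(0.675) / ((4π×10⁻⁷)×5.870×10^-5)] = √(3.203×10^4) ≈ 179.0.

N ≈ 179 turns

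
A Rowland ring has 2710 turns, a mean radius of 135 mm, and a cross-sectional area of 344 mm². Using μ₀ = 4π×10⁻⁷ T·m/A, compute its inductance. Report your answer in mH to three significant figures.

For a thin toroid, L = μ₀N²A/(2πR).
L = (4π×10⁻⁷)(2710)²(3.440×10^-4) / (2π×0.135 m) = 3.743×10^-3 H.

L ≈ 3.74 mH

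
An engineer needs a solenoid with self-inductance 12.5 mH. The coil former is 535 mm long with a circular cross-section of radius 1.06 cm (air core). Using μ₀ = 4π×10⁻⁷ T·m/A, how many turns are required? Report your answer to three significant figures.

A = πr² = π(1.060×10^-2 m)² = 3.530×10^-4 m².
From L = μ₀N²A/ℓ, N = √(Lℓ / (μ₀A)).
N = √[(1.250×10^-2)(0.535) / ((4π×10⁻⁷)×3.530×10^-4)] = √(1.508×10^7) ≈ 3882.8.

N ≈ 3880 turns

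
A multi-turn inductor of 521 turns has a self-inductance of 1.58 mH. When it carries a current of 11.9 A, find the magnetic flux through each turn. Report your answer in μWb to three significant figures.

From L = NΦ_B/I, the flux per turn is Φ_B = LI/N.
Φ_B = (1.580×10^-3 H)(11.9 A)/521 = 3.609×10^-5 Wb.

Φ_B ≈ 36.1 μWb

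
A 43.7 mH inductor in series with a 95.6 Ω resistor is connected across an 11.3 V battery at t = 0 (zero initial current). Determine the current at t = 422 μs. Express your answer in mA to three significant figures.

I ≈ 71.2 mA

τ = L/R = 4.370×10^-2/95.6 = 4.571×10^-4 s; final current I_∞ = ε/R = 11.3/95.6 = 0.1182 A.
I(t) = I_∞(1 − e^(−t/τ)) with t/τ = 0.923.
I = (0.1182)(1 − e^(−0.923)) = 7.1245×10^-2 A.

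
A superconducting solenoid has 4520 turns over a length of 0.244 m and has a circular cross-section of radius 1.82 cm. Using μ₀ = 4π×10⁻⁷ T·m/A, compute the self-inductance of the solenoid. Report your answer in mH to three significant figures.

L ≈ 109 mH

A = πr² = π(1.820×10^-2 m)² = 1.041×10^-3 m².
For a long solenoid, L = μ₀N²A/ℓ.
L = (4π×10⁻⁷)(4520)²(1.041×10^-3)/(0.244 m) = 0.10949 H.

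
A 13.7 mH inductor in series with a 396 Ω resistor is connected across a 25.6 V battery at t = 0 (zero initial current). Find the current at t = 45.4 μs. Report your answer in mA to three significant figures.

τ = L/R = 1.370×10^-2/396 = 3.460×10^-5 s; final current I_∞ = ε/R = 25.6/396 = 6.4646×10^-2 A.
I(t) = I_∞(1 − e^(−t/τ)) with t/τ = 1.312.
I = (6.4646×10^-2)(1 − e^(−1.312)) = 4.724×10^-2 A.

I ≈ 47.2 mA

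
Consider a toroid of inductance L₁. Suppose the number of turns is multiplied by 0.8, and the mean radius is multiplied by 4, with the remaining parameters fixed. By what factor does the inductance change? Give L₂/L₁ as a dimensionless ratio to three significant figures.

For a toroid, L ∝ μᵣN²A/R.
L₂/L₁ = (0.8)^2 × (4)^-1 = 0.160.

L₂/L₁ = 0.160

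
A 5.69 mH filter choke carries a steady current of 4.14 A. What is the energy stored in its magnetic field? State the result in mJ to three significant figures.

Stored magnetic energy: U = ½LI².
U = ½(5.690×10^-3 H)(4.14 A)² = 4.876×10^-2 J.

U ≈ 48.8 mJ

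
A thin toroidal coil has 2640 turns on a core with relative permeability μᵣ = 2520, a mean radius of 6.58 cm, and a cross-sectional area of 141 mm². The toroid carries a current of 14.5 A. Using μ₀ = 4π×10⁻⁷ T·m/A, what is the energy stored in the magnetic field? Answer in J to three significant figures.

L = μ₀μᵣN²A/(2πR) = (4π×10⁻⁷)(2520)(2640)²(1.410×10^-4)/(2π×6.580×10^-2) = 7.527 H.
U = ½LI² = ½(7.527)(14.5)² = 791.3 J.

U ≈ 791 J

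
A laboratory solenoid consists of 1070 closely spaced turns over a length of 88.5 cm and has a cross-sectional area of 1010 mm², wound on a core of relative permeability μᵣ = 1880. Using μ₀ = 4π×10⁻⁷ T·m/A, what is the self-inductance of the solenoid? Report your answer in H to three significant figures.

L ≈ 3.09 H

A = 1010 mm² = 1.010×10^-3 m².
For a long solenoid, L = μ₀μᵣN²A/ℓ.
L = (4π×10⁻⁷)(1880)(1070)²(1.010×10^-3)/(0.885 m) = 3.087 H.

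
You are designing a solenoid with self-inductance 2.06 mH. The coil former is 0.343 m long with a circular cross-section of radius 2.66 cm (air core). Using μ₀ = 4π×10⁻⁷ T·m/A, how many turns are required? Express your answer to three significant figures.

A = πr² = π(2.660×10^-2 m)² = 2.223×10^-3 m².
From L = μ₀N²A/ℓ, N = √(Lℓ / (μ₀A)).
N = √[(2.060×10^-3)(0.343) / ((4π×10⁻⁷)×2.223×10^-3)] = √(2.530×10^5) ≈ 502.9.

N ≈ 503 turns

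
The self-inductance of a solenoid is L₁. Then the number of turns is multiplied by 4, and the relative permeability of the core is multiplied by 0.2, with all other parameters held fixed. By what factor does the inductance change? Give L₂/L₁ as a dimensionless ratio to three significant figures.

For a solenoid, L ∝ μᵣN²A/ℓ.
L₂/L₁ = (4)^2 × (0.2) = 3.20.

L₂/L₁ = 3.20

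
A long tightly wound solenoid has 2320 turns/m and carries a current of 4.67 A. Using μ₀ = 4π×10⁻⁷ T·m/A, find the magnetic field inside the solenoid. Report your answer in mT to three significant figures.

Inside a long solenoid, B = μ₀nI.
B = (4π×10⁻⁷)(2.320×10^3 m⁻¹)(4.67 A) = 1.361×10^-2 T.

B ≈ 13.6 mT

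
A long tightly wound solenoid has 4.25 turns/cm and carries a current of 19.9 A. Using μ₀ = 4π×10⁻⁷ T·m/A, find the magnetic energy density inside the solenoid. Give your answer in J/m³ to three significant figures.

u ≈ 44.9 J/m³

B = μ₀nI = (4π×10⁻⁷)(425)(19.9) = 1.063×10^-2 T.
u = B²/(2μ₀) = (1.063×10^-2)²/(2×4π×10⁻⁷) = 44.94 J/m³.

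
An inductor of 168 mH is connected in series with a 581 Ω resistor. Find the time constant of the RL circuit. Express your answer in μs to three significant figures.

τ = L/R = (0.168 H)/(581 Ω) = 2.892×10^-4 s.

τ ≈ 289 μs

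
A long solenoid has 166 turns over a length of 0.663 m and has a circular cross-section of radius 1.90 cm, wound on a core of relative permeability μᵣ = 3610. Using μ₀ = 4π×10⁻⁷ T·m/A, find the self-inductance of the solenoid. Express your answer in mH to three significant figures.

A = πr² = π(1.900×10^-2 m)² = 1.134×10^-3 m².
For a long solenoid, L = μ₀μᵣN²A/ℓ.
L = (4π×10⁻⁷)(3610)(166)²(1.134×10^-3)/(0.663 m) = 0.2138 H.

L ≈ 214 mH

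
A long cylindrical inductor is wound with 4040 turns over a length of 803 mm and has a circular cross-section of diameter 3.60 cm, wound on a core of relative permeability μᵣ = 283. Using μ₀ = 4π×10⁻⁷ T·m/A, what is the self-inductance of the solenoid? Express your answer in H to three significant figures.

A = π(d/2)² = π(1.800×10^-2 m)² = 1.018×10^-3 m².
For a long solenoid, L = μ₀μᵣN²A/ℓ.
L = (4π×10⁻⁷)(283)(4040)²(1.018×10^-3)/(0.803 m) = 7.358 H.

L ≈ 7.36 H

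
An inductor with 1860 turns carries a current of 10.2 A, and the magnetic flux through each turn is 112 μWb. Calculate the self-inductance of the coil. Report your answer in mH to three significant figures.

Self-inductance is defined by L = NΦ_B/I (flux linkage over current).
L = (1860)(1.120×10^-4 Wb)/(10.2 A) = 2.042×10^-2 H.

L ≈ 20.4 mH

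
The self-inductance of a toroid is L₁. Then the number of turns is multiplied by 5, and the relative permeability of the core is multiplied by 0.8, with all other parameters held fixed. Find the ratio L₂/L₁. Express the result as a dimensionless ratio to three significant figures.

For a toroid, L ∝ μᵣN²A/R.
L₂/L₁ = (5)^2 × (0.8) = 20.0.

L₂/L₁ = 20.0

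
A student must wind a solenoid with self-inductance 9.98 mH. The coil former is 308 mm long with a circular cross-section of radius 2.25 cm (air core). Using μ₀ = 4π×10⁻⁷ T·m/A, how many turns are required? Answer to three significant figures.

A = πr² = π(2.250×10^-2 m)² = 1.590×10^-3 m².
From L = μ₀N²A/ℓ, N = √(Lℓ / (μ₀A)).
N = √[(9.980×10^-3)(0.308) / ((4π×10⁻⁷)×1.590×10^-3)] = √(1.538×10^6) ≈ 1240.2.

N ≈ 1240 turns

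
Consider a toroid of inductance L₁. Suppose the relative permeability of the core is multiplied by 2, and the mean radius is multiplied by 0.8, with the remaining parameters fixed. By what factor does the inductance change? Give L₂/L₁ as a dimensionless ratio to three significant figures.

For a toroid, L ∝ μᵣN²A/R.
L₂/L₁ = (2) × (0.8)^-1 = 2.50.

L₂/L₁ = 2.50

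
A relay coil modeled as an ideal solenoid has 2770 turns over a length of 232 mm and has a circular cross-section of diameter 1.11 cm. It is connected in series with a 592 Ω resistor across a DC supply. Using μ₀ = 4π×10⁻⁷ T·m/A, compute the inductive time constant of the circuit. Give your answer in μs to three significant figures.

A = π(d/2)² = π(5.550×10^-3 m)² = 9.677×10^-5 m².
L = μ₀N²A/ℓ = (4π×10⁻⁷)(2770)²(9.677×10^-5)/(0.232) = 4.022×10^-3 H.
τ = L/R = (4.022×10^-3)/(592) = 6.794×10^-6 s.

τ ≈ 6.79 μs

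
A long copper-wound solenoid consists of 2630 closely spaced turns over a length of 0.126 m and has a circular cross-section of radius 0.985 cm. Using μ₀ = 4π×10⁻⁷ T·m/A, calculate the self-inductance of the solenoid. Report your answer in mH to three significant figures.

L ≈ 21.0 mH

A = πr² = π(9.850×10^-3 m)² = 3.048×10^-4 m².
For a long solenoid, L = μ₀N²A/ℓ.
L = (4π×10⁻⁷)(2630)²(3.048×10^-4)/(0.126 m) = 2.103×10^-2 H.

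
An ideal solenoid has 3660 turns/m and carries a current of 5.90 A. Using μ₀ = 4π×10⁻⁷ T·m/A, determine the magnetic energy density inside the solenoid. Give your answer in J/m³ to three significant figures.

B = μ₀nI = (4π×10⁻⁷)(3.660×10^3)(5.90) = 2.714×10^-2 T.
u = B²/(2μ₀) = (2.714×10^-2)²/(2×4π×10⁻⁷) = 293 J/m³.

u ≈ 293 J/m³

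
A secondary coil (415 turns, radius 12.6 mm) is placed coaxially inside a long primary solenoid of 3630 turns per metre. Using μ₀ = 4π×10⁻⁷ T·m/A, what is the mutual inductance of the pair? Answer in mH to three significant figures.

The outer solenoid produces a uniform field B₁ = μ₀n₁I₁ across the inner coil,
so the flux linkage is N₂Φ = N₂B₁A₂ = μ₀n₁N₂A₂·I₁, giving M = μ₀n₁N₂A₂.
A₂ = πr² = π(1.260×10^-2 m)² = 4.988×10^-4 m².
M = (4π×10⁻⁷)(3630)(415)(4.988×10^-4) = 9.442×10^-4 H.

M ≈ 0.944 mH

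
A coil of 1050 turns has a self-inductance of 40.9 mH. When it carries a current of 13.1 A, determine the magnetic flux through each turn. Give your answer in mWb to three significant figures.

Φ_B ≈ 0.510 mWb

From L = NΦ_B/I, the flux per turn is Φ_B = LI/N.
Φ_B = (4.090×10^-2 H)(13.1 A)/1050 = 5.103×10^-4 Wb.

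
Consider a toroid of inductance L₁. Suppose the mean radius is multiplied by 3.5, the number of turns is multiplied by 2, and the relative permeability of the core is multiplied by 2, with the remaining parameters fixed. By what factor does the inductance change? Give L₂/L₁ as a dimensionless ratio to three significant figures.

For a toroid, L ∝ μᵣN²A/R.
L₂/L₁ = (3.5)^-1 × (2)^2 × (2) = 2.29.

L₂/L₁ = 2.29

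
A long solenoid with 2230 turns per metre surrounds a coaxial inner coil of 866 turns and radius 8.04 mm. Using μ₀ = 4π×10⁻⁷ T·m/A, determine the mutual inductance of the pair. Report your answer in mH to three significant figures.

M ≈ 0.493 mH

The outer solenoid produces a uniform field B₁ = μ₀n₁I₁ across the inner coil,
so the flux linkage is N₂Φ = N₂B₁A₂ = μ₀n₁N₂A₂·I₁, giving M = μ₀n₁N₂A₂.
A₂ = πr² = π(8.040×10^-3 m)² = 2.031×10^-4 m².
M = (4π×10⁻⁷)(2230)(866)(2.031×10^-4) = 4.928×10^-4 H.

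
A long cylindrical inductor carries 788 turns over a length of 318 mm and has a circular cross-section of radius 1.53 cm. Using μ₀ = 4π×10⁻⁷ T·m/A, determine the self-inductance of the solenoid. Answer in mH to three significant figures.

L ≈ 1.80 mH

A = πr² = π(1.530×10^-2 m)² = 7.354×10^-4 m².
For a long solenoid, L = μ₀N²A/ℓ.
L = (4π×10⁻⁷)(788)²(7.354×10^-4)/(0.318 m) = 1.8045×10^-3 H.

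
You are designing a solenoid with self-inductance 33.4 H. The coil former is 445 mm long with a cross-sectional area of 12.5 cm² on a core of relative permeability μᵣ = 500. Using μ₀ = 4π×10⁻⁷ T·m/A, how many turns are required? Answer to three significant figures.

A = 12.5 cm² = 1.250×10^-3 m².
From L = μ₀μᵣN²A/ℓ, N = √(Lℓ / (μ₀μᵣA)).
N = √[(33.4)(0.445) / ((4π×10⁻⁷)(500)×1.250×10^-3)] = √(1.892×10^7) ≈ 4350.2.

N ≈ 4350 turns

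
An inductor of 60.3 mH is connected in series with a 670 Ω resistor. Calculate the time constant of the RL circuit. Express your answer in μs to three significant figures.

τ = L/R = (6.030×10^-2 H)/(670 Ω) = 9.000×10^-5 s.

τ ≈ 90.0 μs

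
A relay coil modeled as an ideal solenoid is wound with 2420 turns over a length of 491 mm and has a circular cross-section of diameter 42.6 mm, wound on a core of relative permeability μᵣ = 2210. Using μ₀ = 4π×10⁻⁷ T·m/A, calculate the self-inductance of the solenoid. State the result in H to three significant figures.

A = π(d/2)² = π(2.130×10^-2 m)² = 1.425×10^-3 m².
For a long solenoid, L = μ₀μᵣN²A/ℓ.
L = (4π×10⁻⁷)(2210)(2420)²(1.425×10^-3)/(0.491 m) = 47.21 H.

L ≈ 47.2 H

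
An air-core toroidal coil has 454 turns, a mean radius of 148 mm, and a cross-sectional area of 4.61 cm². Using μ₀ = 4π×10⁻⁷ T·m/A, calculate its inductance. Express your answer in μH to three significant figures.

For a thin toroid, L = μ₀N²A/(2πR).
L = (4π×10⁻⁷)(454)²(4.610×10^-4) / (2π×0.148 m) = 1.284×10^-4 H.

L ≈ 128 μH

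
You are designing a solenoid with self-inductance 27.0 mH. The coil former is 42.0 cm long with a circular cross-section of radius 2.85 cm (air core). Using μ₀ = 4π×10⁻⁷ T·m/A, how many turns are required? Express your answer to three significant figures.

A = πr² = π(2.850×10^-2 m)² = 2.552×10^-3 m².
From L = μ₀N²A/ℓ, N = √(Lℓ / (μ₀A)).
N = √[(2.700×10^-2)(0.42) / ((4π×10⁻⁷)×2.552×10^-3)] = √(3.536×10^6) ≈ 1880.5.

N ≈ 1880 turns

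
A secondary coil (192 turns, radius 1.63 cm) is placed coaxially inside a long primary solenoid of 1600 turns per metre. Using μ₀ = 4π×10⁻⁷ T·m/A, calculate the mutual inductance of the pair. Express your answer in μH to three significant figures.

The outer solenoid produces a uniform field B₁ = μ₀n₁I₁ across the inner coil,
so the flux linkage is N₂Φ = N₂B₁A₂ = μ₀n₁N₂A₂·I₁, giving M = μ₀n₁N₂A₂.
A₂ = πr² = π(1.630×10^-2 m)² = 8.347×10^-4 m².
M = (4π×10⁻⁷)(1600)(192)(8.347×10^-4) = 3.222×10^-4 H.

M ≈ 322 μH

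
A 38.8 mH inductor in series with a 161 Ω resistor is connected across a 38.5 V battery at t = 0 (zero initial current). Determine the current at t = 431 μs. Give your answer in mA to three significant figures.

I ≈ 199 mA

τ = L/R = 3.880×10^-2/161 = 2.410×10^-4 s; final current I_∞ = ε/R = 38.5/161 = 0.2391 A.
I(t) = I_∞(1 − e^(−t/τ)) with t/τ = 1.788.
I = (0.2391)(1 − e^(−1.788)) = 0.1991 A.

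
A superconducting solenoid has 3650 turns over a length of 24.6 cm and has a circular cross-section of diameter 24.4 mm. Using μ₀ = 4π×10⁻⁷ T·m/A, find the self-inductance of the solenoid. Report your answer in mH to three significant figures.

A = π(d/2)² = π(1.220×10^-2 m)² = 4.676×10^-4 m².
For a long solenoid, L = μ₀N²A/ℓ.
L = (4π×10⁻⁷)(3650)²(4.676×10^-4)/(0.246 m) = 3.182×10^-2 H.

L ≈ 31.8 mH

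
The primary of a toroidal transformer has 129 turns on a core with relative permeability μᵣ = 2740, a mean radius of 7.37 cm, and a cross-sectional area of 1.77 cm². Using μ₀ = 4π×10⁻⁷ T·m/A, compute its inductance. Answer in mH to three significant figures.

For a thin toroid, L = μ₀μᵣN²A/(2πR).
L = (4π×10⁻⁷)(2740)(129)²(1.770×10^-4) / (2π×7.370×10^-2 m) = 2.190×10^-2 H.

L ≈ 21.9 mH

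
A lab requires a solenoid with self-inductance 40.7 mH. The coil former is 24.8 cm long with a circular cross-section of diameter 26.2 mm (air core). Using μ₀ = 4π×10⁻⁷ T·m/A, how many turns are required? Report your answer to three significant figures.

A = π(d/2)² = π(1.310×10^-2 m)² = 5.391×10^-4 m².
From L = μ₀N²A/ℓ, N = √(Lℓ / (μ₀A)).
N = √[(4.070×10^-2)(0.248) / ((4π×10⁻⁷)×5.391×10^-4)] = √(1.490×10^7) ≈ 3859.9.

N ≈ 3860 turns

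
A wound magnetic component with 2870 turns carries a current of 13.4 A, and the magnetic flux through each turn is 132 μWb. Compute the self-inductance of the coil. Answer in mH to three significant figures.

L ≈ 28.3 mH

Self-inductance is defined by L = NΦ_B/I (flux linkage over current).
L = (2870)(1.320×10^-4 Wb)/(13.4 A) = 2.827×10^-2 H.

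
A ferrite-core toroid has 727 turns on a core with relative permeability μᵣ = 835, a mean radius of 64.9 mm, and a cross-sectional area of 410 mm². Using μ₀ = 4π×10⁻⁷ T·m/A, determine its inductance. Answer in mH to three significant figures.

For a thin toroid, L = μ₀μᵣN²A/(2πR).
L = (4π×10⁻⁷)(835)(727)²(4.100×10^-4) / (2π×6.490×10^-2 m) = 0.5576 H.

L ≈ 558 mH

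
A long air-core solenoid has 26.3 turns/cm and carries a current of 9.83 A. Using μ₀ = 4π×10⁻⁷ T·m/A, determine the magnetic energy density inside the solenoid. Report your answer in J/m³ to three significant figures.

B = μ₀nI = (4π×10⁻⁷)(2.630×10^3)(9.83) = 3.249×10^-2 T.
u = B²/(2μ₀) = (3.249×10^-2)²/(2×4π×10⁻⁷) = 420 J/m³.

u ≈ 420 J/m³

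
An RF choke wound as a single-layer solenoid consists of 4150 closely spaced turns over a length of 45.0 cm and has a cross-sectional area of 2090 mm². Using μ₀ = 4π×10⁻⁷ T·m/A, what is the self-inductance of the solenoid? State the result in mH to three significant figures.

A = 2090 mm² = 2.090×10^-3 m².
For a long solenoid, L = μ₀N²A/ℓ.
L = (4π×10⁻⁷)(4150)²(2.090×10^-3)/(0.45 m) = 0.1005 H.

L ≈ 101 mH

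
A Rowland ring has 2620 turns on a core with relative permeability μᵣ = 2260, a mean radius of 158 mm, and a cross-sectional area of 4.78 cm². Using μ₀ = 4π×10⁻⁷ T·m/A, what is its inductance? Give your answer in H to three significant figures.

L ≈ 9.39 H

For a thin toroid, L = μ₀μᵣN²A/(2πR).
L = (4π×10⁻⁷)(2260)(2620)²(4.780×10^-4) / (2π×0.158 m) = 9.387 H.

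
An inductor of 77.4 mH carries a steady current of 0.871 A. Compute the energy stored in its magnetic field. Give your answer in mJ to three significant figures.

Stored magnetic energy: U = ½LI².
U = ½(7.740×10^-2 H)(0.871 A)² = 2.936×10^-2 J.

U ≈ 29.4 mJ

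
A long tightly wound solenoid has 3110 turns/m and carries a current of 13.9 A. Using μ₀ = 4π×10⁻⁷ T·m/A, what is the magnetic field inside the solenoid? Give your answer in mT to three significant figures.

Inside a long solenoid, B = μ₀nI.
B = (4π×10⁻⁷)(3.110×10^3 m⁻¹)(13.9 A) = 5.432×10^-2 T.

B ≈ 54.3 mT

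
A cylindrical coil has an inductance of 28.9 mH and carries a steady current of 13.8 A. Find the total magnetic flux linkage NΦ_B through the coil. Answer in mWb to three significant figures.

From L = NΦ_B/I, the flux linkage is NΦ_B = LI.
NΦ_B = (2.890×10^-2 H)(13.8 A) = 0.3988 Wb.

NΦ_B ≈ 399 mWb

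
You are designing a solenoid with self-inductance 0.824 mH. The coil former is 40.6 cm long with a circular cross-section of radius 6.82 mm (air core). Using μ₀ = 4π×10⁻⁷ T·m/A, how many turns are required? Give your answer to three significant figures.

A = πr² = π(6.820×10^-3 m)² = 1.461×10^-4 m².
From L = μ₀N²A/ℓ, N = √(Lℓ / (μ₀A)).
N = √[(8.240×10^-4)(0.406) / ((4π×10⁻⁷)×1.461×10^-4)] = √(1.822×10^6) ≈ 1349.8.

N ≈ 1350 turns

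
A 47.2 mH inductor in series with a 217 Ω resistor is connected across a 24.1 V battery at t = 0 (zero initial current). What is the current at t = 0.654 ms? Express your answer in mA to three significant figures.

τ = L/R = 4.720×10^-2/217 = 2.175×10^-4 s; final current I_∞ = ε/R = 24.1/217 = 0.1111 A.
I(t) = I_∞(1 − e^(−t/τ)) with t/τ = 3.007.
I = (0.1111)(1 − e^(−3.007)) = 0.1056 A.

I ≈ 106 mA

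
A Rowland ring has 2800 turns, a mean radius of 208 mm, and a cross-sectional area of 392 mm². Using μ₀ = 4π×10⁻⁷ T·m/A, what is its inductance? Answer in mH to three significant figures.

L ≈ 2.96 mH

For a thin toroid, L = μ₀N²A/(2πR).
L = (4π×10⁻⁷)(2800)²(3.920×10^-4) / (2π×0.208 m) = 2.955×10^-3 H.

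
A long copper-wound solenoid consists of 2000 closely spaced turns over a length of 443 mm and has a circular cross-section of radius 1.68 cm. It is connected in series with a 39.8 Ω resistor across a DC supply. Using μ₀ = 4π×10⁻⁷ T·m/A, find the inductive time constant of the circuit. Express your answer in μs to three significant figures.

τ ≈ 253 μs

A = πr² = π(1.680×10^-2 m)² = 8.867×10^-4 m².
L = μ₀N²A/ℓ = (4π×10⁻⁷)(2000)²(8.867×10^-4)/(0.443) = 1.006×10^-2 H.
τ = L/R = (1.006×10^-2)/(39.8) = 2.528×10^-4 s.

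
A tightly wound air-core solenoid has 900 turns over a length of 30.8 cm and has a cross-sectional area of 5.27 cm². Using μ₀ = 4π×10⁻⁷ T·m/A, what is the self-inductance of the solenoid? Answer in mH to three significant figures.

L ≈ 1.74 mH

A = 5.27 cm² = 5.270×10^-4 m².
For a long solenoid, L = μ₀N²A/ℓ.
L = (4π×10⁻⁷)(900)²(5.270×10^-4)/(0.308 m) = 1.742×10^-3 H.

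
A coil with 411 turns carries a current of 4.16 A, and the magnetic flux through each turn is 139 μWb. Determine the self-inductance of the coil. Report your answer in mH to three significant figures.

Self-inductance is defined by L = NΦ_B/I (flux linkage over current).
L = (411)(1.390×10^-4 Wb)/(4.16 A) = 1.373×10^-2 H.

L ≈ 13.7 mH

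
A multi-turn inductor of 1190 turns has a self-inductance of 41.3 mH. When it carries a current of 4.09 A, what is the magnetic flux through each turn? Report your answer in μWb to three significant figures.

Φ_B ≈ 142 μWb

From L = NΦ_B/I, the flux per turn is Φ_B = LI/N.
Φ_B = (4.130×10^-2 H)(4.09 A)/1190 = 1.419×10^-4 Wb.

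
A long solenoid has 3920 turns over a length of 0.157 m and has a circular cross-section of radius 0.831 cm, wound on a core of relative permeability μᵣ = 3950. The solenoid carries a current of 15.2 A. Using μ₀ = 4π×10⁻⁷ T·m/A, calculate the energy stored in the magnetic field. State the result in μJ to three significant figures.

A = πr² = π(8.310×10^-3 m)² = 2.169×10^-4 m².
L = μ₀μᵣN²A/ℓ = (4π×10⁻⁷)(3950)(3920)²(2.169×10^-4)/(0.157) = 105.4 H.
U = ½LI² = ½(105.4)(15.2)² = 1.218×10^4 J.

U ≈ 12200000000 μJ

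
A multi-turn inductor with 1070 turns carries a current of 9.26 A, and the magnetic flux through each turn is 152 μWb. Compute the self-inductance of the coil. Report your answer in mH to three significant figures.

Self-inductance is defined by L = NΦ_B/I (flux linkage over current).
L = (1070)(1.520×10^-4 Wb)/(9.26 A) = 1.756×10^-2 H.

L ≈ 17.6 mH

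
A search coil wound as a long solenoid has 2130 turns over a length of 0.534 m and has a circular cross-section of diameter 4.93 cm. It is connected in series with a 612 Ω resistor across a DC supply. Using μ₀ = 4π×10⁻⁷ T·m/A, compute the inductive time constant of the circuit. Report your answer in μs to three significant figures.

τ ≈ 33.3 μs

A = π(d/2)² = π(2.465×10^-2 m)² = 1.909×10^-3 m².
L = μ₀N²A/ℓ = (4π×10⁻⁷)(2130)²(1.909×10^-3)/(0.534) = 2.038×10^-2 H.
τ = L/R = (2.038×10^-2)/(612) = 3.330×10^-5 s.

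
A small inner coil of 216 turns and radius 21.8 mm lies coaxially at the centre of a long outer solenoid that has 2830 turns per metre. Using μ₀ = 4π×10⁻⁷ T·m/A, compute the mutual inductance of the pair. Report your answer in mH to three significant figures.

M ≈ 1.15 mH

The outer solenoid produces a uniform field B₁ = μ₀n₁I₁ across the inner coil,
so the flux linkage is N₂Φ = N₂B₁A₂ = μ₀n₁N₂A₂·I₁, giving M = μ₀n₁N₂A₂.
A₂ = πr² = π(2.180×10^-2 m)² = 1.493×10^-3 m².
M = (4π×10⁻⁷)(2830)(216)(1.493×10^-3) = 1.147×10^-3 H.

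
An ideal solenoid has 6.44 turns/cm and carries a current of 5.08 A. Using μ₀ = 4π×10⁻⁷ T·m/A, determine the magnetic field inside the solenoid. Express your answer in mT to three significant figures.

B ≈ 4.11 mT

Inside a long solenoid, B = μ₀nI.
B = (4π×10⁻⁷)(644 m⁻¹)(5.08 A) = 4.111×10^-3 T.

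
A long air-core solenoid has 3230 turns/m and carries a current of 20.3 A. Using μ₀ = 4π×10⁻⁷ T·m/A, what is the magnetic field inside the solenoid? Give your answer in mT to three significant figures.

Inside a long solenoid, B = μ₀nI.
B = (4π×10⁻⁷)(3.230×10^3 m⁻¹)(20.3 A) = 8.240×10^-2 T.

B ≈ 82.4 mT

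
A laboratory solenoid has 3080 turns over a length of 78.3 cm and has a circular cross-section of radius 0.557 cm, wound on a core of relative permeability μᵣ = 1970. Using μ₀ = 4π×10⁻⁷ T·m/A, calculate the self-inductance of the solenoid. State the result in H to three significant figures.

A = πr² = π(5.570×10^-3 m)² = 9.747×10^-5 m².
For a long solenoid, L = μ₀μᵣN²A/ℓ.
L = (4π×10⁻⁷)(1970)(3080)²(9.747×10^-5)/(0.783 m) = 2.923 H.

L ≈ 2.92 H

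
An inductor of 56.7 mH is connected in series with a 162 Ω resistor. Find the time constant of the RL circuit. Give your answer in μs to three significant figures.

τ ≈ 350 μs

τ = L/R = (5.670×10^-2 H)/(162 Ω) = 3.500×10^-4 s.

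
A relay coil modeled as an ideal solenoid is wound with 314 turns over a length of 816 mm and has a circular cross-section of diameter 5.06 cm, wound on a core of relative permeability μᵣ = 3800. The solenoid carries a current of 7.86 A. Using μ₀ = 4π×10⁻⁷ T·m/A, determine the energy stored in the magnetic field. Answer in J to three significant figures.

A = π(d/2)² = π(2.530×10^-2 m)² = 2.011×10^-3 m².
L = μ₀μᵣN²A/ℓ = (4π×10⁻⁷)(3800)(314)²(2.011×10^-3)/(0.816) = 1.16 H.
U = ½LI² = ½(1.16)(7.86)² = 35.84 J.

U ≈ 35.8 J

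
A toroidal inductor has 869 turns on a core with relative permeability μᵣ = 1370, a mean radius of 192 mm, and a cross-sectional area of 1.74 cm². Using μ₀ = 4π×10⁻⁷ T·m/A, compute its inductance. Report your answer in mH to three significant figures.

L ≈ 188 mH

For a thin toroid, L = μ₀μᵣN²A/(2πR).
L = (4π×10⁻⁷)(1370)(869)²(1.740×10^-4) / (2π×0.192 m) = 0.1875 H.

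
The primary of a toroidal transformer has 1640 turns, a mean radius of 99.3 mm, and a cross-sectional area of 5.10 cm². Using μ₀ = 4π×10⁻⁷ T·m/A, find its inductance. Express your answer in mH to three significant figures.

For a thin toroid, L = μ₀N²A/(2πR).
L = (4π×10⁻⁷)(1640)²(5.100×10^-4) / (2π×9.930×10^-2 m) = 2.763×10^-3 H.

L ≈ 2.76 mH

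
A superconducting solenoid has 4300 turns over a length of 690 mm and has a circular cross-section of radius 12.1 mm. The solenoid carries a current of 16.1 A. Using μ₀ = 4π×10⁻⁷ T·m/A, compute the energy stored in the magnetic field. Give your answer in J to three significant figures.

U ≈ 2.01 J

A = πr² = π(1.210×10^-2 m)² = 4.600×10^-4 m².
L = μ₀N²A/ℓ = (4π×10⁻⁷)(4300)²(4.600×10^-4)/(0.69) = 1.549×10^-2 H.
U = ½LI² = ½(1.549×10^-2)(16.1)² = 2.007 J.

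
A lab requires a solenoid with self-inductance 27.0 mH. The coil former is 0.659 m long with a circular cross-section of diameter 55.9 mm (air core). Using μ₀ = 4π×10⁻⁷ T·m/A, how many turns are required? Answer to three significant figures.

A = π(d/2)² = π(2.795×10^-2 m)² = 2.454×10^-3 m².
From L = μ₀N²A/ℓ, N = √(Lℓ / (μ₀A)).
N = √[(2.700×10^-2)(0.659) / ((4π×10⁻⁷)×2.454×10^-3)] = √(5.769×10^6) ≈ 2401.9.

N ≈ 2400 turns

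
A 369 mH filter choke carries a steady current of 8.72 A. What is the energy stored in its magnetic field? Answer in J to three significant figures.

U ≈ 14.0 J

Stored magnetic energy: U = ½LI².
U = ½(0.369 H)(8.72 A)² = 14.03 J.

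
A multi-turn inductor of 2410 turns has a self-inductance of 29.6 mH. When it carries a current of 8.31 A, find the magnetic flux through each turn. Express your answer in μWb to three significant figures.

From L = NΦ_B/I, the flux per turn is Φ_B = LI/N.
Φ_B = (2.960×10^-2 H)(8.31 A)/2410 = 1.021×10^-4 Wb.

Φ_B ≈ 102 μWb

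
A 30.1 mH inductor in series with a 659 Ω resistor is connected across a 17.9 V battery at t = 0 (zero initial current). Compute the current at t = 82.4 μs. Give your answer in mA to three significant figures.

τ = L/R = 3.010×10^-2/659 = 4.568×10^-5 s; final current I_∞ = ε/R = 17.9/659 = 2.716×10^-2 A.
I(t) = I_∞(1 − e^(−t/τ)) with t/τ = 1.804.
I = (2.716×10^-2)(1 − e^(−1.804)) = 2.269×10^-2 A.

I ≈ 22.7 mA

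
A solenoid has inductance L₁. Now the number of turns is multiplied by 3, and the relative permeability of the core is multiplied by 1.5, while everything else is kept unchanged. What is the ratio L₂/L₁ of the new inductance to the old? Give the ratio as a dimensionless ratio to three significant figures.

L₂/L₁ = 13.5

For a solenoid, L ∝ μᵣN²A/ℓ.
L₂/L₁ = (3)^2 × (1.5) = 13.5.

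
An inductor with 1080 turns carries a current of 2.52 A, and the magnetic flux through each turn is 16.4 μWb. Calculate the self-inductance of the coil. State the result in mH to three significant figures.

Self-inductance is defined by L = NΦ_B/I (flux linkage over current).
L = (1080)(1.640×10^-5 Wb)/(2.52 A) = 7.029×10^-3 H.

L ≈ 7.03 mH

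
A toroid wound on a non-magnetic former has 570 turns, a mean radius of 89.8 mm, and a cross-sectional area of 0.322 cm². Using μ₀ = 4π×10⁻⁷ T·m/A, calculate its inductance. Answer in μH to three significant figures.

For a thin toroid, L = μ₀N²A/(2πR).
L = (4π×10⁻⁷)(570)²(3.220×10^-5) / (2π×8.980×10^-2 m) = 2.330×10^-5 H.

L ≈ 23.3 μH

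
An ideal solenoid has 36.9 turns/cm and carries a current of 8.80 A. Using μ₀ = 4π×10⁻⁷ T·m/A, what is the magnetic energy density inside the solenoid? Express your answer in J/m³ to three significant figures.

B = μ₀nI = (4π×10⁻⁷)(3.690×10^3)(8.80) = 4.081×10^-2 T.
u = B²/(2μ₀) = (4.081×10^-2)²/(2×4π×10⁻⁷) = 662.5 J/m³.

u ≈ 663 J/m³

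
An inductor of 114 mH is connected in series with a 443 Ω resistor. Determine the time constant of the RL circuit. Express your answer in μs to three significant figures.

τ = L/R = (0.114 H)/(443 Ω) = 2.573×10^-4 s.

τ ≈ 257 μs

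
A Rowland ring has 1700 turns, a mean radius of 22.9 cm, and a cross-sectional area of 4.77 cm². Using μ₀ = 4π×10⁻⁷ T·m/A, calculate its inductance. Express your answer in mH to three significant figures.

L ≈ 1.20 mH

For a thin toroid, L = μ₀N²A/(2πR).
L = (4π×10⁻⁷)(1700)²(4.770×10^-4) / (2π×0.229 m) = 1.204×10^-3 H.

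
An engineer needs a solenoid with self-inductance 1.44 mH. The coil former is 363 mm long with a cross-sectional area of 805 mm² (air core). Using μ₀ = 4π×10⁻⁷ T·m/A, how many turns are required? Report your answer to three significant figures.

A = 805 mm² = 8.050×10^-4 m².
From L = μ₀N²A/ℓ, N = √(Lℓ / (μ₀A)).
N = √[(1.440×10^-3)(0.363) / ((4π×10⁻⁷)×8.050×10^-4)] = √(5.167×10^5) ≈ 718.8.

N ≈ 719 turns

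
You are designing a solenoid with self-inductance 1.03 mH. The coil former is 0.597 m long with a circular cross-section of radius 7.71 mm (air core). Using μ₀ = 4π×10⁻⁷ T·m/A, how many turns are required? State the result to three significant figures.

A = πr² = π(7.710×10^-3 m)² = 1.867×10^-4 m².
From L = μ₀N²A/ℓ, N = √(Lℓ / (μ₀A)).
N = √[(1.030×10^-3)(0.597) / ((4π×10⁻⁷)×1.867×10^-4)] = √(2.620×10^6) ≈ 1618.7.

N ≈ 1620 turns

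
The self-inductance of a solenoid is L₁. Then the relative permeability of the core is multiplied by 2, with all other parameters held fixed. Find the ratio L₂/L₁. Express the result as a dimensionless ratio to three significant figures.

For a solenoid, L ∝ μᵣN²A/ℓ.
L₂/L₁ = (2) = 2.00.

L₂/L₁ = 2.00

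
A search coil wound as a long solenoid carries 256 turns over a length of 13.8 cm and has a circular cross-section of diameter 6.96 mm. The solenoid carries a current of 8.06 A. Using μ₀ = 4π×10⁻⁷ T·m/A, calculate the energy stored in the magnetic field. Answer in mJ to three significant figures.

A = π(d/2)² = π(3.480×10^-3 m)² = 3.8046×10^-5 m².
L = μ₀N²A/ℓ = (4π×10⁻⁷)(256)²(3.8046×10^-5)/(0.138) = 2.270×10^-5 H.
U = ½LI² = ½(2.270×10^-5)(8.06)² = 7.37495×10^-4 J.

U ≈ 0.737 mJ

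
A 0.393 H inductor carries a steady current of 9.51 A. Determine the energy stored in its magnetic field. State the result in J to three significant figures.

U ≈ 17.8 J

Stored magnetic energy: U = ½LI².
U = ½(0.393 H)(9.51 A)² = 17.77 J.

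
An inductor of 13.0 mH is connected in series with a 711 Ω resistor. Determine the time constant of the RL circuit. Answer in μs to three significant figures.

τ ≈ 18.3 μs

τ = L/R = (1.300×10^-2 H)/(711 Ω) = 1.828×10^-5 s.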